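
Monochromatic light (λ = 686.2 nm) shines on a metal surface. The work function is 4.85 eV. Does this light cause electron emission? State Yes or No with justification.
No

For photoemission, the photon energy must exceed the work function.

Photon energy: E = hc/λ = 1.8068 eV
Work function: φ = 4.85 eV

Since E_photon (1.8068 eV) < φ (4.85 eV), photoemission will NOT occur.
The threshold wavelength is λ₀ = hc/φ = 255.6 nm.
Since 686.2 nm > 255.6 nm, the photons lack sufficient energy.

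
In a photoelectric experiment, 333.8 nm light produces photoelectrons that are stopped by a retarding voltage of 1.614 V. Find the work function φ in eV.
2.10 eV

The stopping potential gives the maximum kinetic energy: KE_max = eV_s = 1.614 eV

From Einstein's photoelectric equation: KE_max = hc/λ - φ
Rearranging: φ = hc/λ - KE_max

Calculate photon energy:
E_photon = hc/λ = (6.626×10⁻³⁴ J·s)(3×10⁸ m/s) / (333.8×10⁻⁹ m) = 3.7143 eV

Therefore:
φ = 3.7143 - 1.614 = 2.10 eV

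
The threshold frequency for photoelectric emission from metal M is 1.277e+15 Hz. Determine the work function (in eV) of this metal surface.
5.28 eV

At the threshold frequency, photon energy equals work function:
φ = hf₀

Calculating:
φ = (6.626×10⁻³⁴ J·s)(1.277e+15 Hz)
φ = 5.28 eV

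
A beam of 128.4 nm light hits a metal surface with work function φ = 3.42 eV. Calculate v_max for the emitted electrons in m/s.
1.4811e+06 m/s

First, find the maximum kinetic energy:
E_photon = hc/λ = 9.6561 eV
KE_max = E_photon - φ = 9.6561 - 3.42 = 6.2361 eV

Convert to Joules: KE_max = 6.2361 × 1.602×10⁻¹⁹ J = 9.9913e-19 J

Then use KE = ½mv² to find velocity:
v = √(2·KE/m) = √(2 × 9.9913e-19 J / 9.109e-31 kg)
v = 1.4811e+06 m/s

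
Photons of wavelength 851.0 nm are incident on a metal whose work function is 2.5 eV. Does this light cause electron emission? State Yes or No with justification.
No

For photoemission, the photon energy must exceed the work function.

Photon energy: E = hc/λ = 1.4569 eV
Work function: φ = 2.5 eV

Since E_photon (1.4569 eV) < φ (2.5 eV), photoemission will NOT occur.
The threshold wavelength is λ₀ = hc/φ = 495.9 nm.
Since 851.0 nm > 495.9 nm, the photons lack sufficient energy.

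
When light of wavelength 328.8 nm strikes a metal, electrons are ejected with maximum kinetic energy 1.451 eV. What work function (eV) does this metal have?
2.32 eV

From Einstein's photoelectric equation: KE_max = hf - φ = hc/λ - φ

Rearranging for φ:
φ = hc/λ - KE_max

Calculate photon energy:
E_photon = hc/λ = 3.7708 eV

Therefore:
φ = 3.7708 - 1.451 = 2.32 eV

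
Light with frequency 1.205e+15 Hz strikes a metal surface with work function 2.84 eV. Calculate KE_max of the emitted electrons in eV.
2.1435 eV

Using Einstein's photoelectric equation: KE_max = hf - φ

First, calculate the photon energy:
E_photon = hf = (6.626×10⁻³⁴ J·s)(1.205e+15 Hz)
E_photon = 4.9835 eV

Then, the maximum kinetic energy:
KE_max = E_photon - φ = 4.9835 eV - 2.84 eV = 2.1435 eV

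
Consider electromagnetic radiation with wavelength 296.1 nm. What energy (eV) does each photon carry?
4.1872 eV

Using E = hf = hc/λ:

E = hc/λ = (6.626×10⁻³⁴ J·s)(3×10⁸ m/s) / (296.1×10⁻⁹ m)
E = 4.1872 eV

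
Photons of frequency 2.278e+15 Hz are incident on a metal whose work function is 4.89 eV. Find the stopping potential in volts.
4.5311 V

The stopping potential V_s satisfies: eV_s = KE_max

First, find KE_max using Einstein's equation:
E_photon = hf = (6.626×10⁻³⁴ J·s)(2.278e+15 Hz) = 9.4211 eV
KE_max = E_photon - φ = 9.4211 - 4.89 = 4.5311 eV

Since eV_s = KE_max:
V_s = KE_max/e = 4.5311 V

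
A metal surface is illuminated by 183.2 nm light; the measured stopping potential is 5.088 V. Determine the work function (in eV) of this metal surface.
1.68 eV

The stopping potential gives the maximum kinetic energy: KE_max = eV_s = 5.088 eV

From Einstein's photoelectric equation: KE_max = hc/λ - φ
Rearranging: φ = hc/λ - KE_max

Calculate photon energy:
E_photon = hc/λ = (6.626×10⁻³⁴ J·s)(3×10⁸ m/s) / (183.2×10⁻⁹ m) = 6.7677 eV

Therefore:
φ = 6.7677 - 5.088 = 1.68 eV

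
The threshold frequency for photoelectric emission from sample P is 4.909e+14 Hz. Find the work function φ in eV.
2.03 eV

At the threshold frequency, photon energy equals work function:
φ = hf₀

Calculating:
φ = (6.626×10⁻³⁴ J·s)(4.909e+14 Hz)
φ = 2.03 eV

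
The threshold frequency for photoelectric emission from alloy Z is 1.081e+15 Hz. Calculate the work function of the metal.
4.47 eV

At the threshold frequency, photon energy equals work function:
φ = hf₀

Calculating:
φ = (6.626×10⁻³⁴ J·s)(1.081e+15 Hz)
φ = 4.47 eV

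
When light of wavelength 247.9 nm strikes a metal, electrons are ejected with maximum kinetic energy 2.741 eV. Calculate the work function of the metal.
2.26 eV

From Einstein's photoelectric equation: KE_max = hf - φ = hc/λ - φ

Rearranging for φ:
φ = hc/λ - KE_max

Calculate photon energy:
E_photon = hc/λ = 5.0014 eV

Therefore:
φ = 5.0014 - 2.741 = 2.26 eV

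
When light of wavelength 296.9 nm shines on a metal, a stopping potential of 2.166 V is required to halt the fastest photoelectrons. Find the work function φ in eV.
2.01 eV

The stopping potential gives the maximum kinetic energy: KE_max = eV_s = 2.166 eV

From Einstein's photoelectric equation: KE_max = hc/λ - φ
Rearranging: φ = hc/λ - KE_max

Calculate photon energy:
E_photon = hc/λ = (6.626×10⁻³⁴ J·s)(3×10⁸ m/s) / (296.9×10⁻⁹ m) = 4.1760 eV

Therefore:
φ = 4.1760 - 2.166 = 2.01 eV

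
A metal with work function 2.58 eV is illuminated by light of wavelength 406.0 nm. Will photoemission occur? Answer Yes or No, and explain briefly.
Yes

For photoemission, the photon energy must exceed the work function.

Photon energy: E = hc/λ = 3.0538 eV
Work function: φ = 2.58 eV

Since E_photon (3.0538 eV) > φ (2.58 eV), photoemission WILL occur.
The threshold wavelength is λ₀ = hc/φ = 480.6 nm.
Since 406.0 nm < 480.6 nm, the light has sufficient energy.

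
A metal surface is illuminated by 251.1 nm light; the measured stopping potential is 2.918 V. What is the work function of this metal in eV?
2.02 eV

The stopping potential gives the maximum kinetic energy: KE_max = eV_s = 2.918 eV

From Einstein's photoelectric equation: KE_max = hc/λ - φ
Rearranging: φ = hc/λ - KE_max

Calculate photon energy:
E_photon = hc/λ = (6.626×10⁻³⁴ J·s)(3×10⁸ m/s) / (251.1×10⁻⁹ m) = 4.9376 eV

Therefore:
φ = 4.9376 - 2.918 = 2.02 eV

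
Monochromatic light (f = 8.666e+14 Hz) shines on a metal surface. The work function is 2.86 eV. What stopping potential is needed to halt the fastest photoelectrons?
0.7240 V

The stopping potential V_s satisfies: eV_s = KE_max

First, find KE_max using Einstein's equation:
E_photon = hf = (6.626×10⁻³⁴ J·s)(8.666e+14 Hz) = 3.5840 eV
KE_max = E_photon - φ = 3.5840 - 2.86 = 0.7240 eV

Since eV_s = KE_max:
V_s = KE_max/e = 0.7240 V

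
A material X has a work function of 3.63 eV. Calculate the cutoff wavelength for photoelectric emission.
341.55 nm

The threshold wavelength is when the photon energy equals the work function:
hc/λ₀ = φ

Solving for λ₀:
λ₀ = hc/φ = (6.626×10⁻³⁴ J·s)(3×10⁸ m/s) / (3.63 eV × 1.602×10⁻¹⁹ J/eV)
λ₀ = 341.55 nm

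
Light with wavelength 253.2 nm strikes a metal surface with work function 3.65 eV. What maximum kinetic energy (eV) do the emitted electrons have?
1.2467 eV

Using Einstein's photoelectric equation: KE_max = hf - φ = hc/λ - φ

First, calculate the photon energy:
E_photon = hc/λ = (6.626×10⁻³⁴ J·s)(3×10⁸ m/s) / (253.2×10⁻⁹ m)
E_photon = 4.8967 eV

Then, the maximum kinetic energy:
KE_max = E_photon - φ = 4.8967 eV - 3.65 eV = 1.2467 eV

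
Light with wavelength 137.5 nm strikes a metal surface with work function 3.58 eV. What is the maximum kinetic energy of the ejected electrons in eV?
5.4370 eV

Using Einstein's photoelectric equation: KE_max = hf - φ = hc/λ - φ

First, calculate the photon energy:
E_photon = hc/λ = (6.626×10⁻³⁴ J·s)(3×10⁸ m/s) / (137.5×10⁻⁹ m)
E_photon = 9.0170 eV

Then, the maximum kinetic energy:
KE_max = E_photon - φ = 9.0170 eV - 3.58 eV = 5.4370 eV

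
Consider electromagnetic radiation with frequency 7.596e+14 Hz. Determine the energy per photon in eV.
3.1415 eV

Using E = hf:

E = hf = (6.626×10⁻³⁴ J·s)(7.596e+14 Hz)
E = 3.1415 eV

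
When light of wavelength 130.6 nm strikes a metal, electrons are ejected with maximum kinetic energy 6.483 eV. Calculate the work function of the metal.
3.01 eV

From Einstein's photoelectric equation: KE_max = hf - φ = hc/λ - φ

Rearranging for φ:
φ = hc/λ - KE_max

Calculate photon energy:
E_photon = hc/λ = 9.4934 eV

Therefore:
φ = 9.4934 - 6.483 = 3.01 eV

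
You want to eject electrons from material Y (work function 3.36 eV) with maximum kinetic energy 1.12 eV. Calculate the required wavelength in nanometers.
276.75 nm

From Einstein's equation: KE_max = hc/λ - φ

Rearranging for λ:
hc/λ = KE_max + φ
λ = hc/(KE_max + φ)

Required photon energy:
E_photon = KE_max + φ = 1.12 + 3.36 = 4.48 eV

Required wavelength:
λ = hc/E_photon = (6.626×10⁻³⁴)(3×10⁸) / (4.48 × 1.602×10⁻¹⁹)
λ = 276.75 nm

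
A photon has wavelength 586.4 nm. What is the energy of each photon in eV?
2.1143 eV

Using E = hf = hc/λ:

E = hc/λ = (6.626×10⁻³⁴ J·s)(3×10⁸ m/s) / (586.4×10⁻⁹ m)
E = 2.1143 eV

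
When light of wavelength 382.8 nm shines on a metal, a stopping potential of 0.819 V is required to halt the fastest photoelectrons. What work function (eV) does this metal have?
2.42 eV

The stopping potential gives the maximum kinetic energy: KE_max = eV_s = 0.819 eV

From Einstein's photoelectric equation: KE_max = hc/λ - φ
Rearranging: φ = hc/λ - KE_max

Calculate photon energy:
E_photon = hc/λ = (6.626×10⁻³⁴ J·s)(3×10⁸ m/s) / (382.8×10⁻⁹ m) = 3.2389 eV

Therefore:
φ = 3.2389 - 0.819 = 2.42 eV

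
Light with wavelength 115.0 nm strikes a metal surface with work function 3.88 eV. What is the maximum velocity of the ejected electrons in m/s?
1.5581e+06 m/s

First, find the maximum kinetic energy:
E_photon = hc/λ = 10.7812 eV
KE_max = E_photon - φ = 10.7812 - 3.88 = 6.9012 eV

Convert to Joules: KE_max = 6.9012 × 1.602×10⁻¹⁹ J = 1.1057e-18 J

Then use KE = ½mv² to find velocity:
v = √(2·KE/m) = √(2 × 1.1057e-18 J / 9.109e-31 kg)
v = 1.5581e+06 m/s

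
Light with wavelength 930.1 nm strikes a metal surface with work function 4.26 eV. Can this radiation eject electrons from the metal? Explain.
No

For photoemission, the photon energy must exceed the work function.

Photon energy: E = hc/λ = 1.3330 eV
Work function: φ = 4.26 eV

Since E_photon (1.3330 eV) < φ (4.26 eV), photoemission will NOT occur.
The threshold wavelength is λ₀ = hc/φ = 291.0 nm.
Since 930.1 nm > 291.0 nm, the photons lack sufficient energy.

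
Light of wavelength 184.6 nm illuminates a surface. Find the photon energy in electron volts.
6.7164 eV

Using E = hf = hc/λ:

E = hc/λ = (6.626×10⁻³⁴ J·s)(3×10⁸ m/s) / (184.6×10⁻⁹ m)
E = 6.7164 eV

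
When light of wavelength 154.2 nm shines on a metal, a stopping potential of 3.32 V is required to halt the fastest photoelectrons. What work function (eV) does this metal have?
4.72 eV

The stopping potential gives the maximum kinetic energy: KE_max = eV_s = 3.32 eV

From Einstein's photoelectric equation: KE_max = hc/λ - φ
Rearranging: φ = hc/λ - KE_max

Calculate photon energy:
E_photon = hc/λ = (6.626×10⁻³⁴ J·s)(3×10⁸ m/s) / (154.2×10⁻⁹ m) = 8.0405 eV

Therefore:
φ = 8.0405 - 3.32 = 4.72 eV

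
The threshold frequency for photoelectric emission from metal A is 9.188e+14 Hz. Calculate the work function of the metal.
3.80 eV

At the threshold frequency, photon energy equals work function:
φ = hf₀

Calculating:
φ = (6.626×10⁻³⁴ J·s)(9.188e+14 Hz)
φ = 3.80 eV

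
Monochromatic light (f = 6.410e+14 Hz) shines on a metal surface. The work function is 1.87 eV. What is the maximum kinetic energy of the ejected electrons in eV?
0.7810 eV

Using Einstein's photoelectric equation: KE_max = hf - φ

First, calculate the photon energy:
E_photon = hf = (6.626×10⁻³⁴ J·s)(6.410e+14 Hz)
E_photon = 2.6510 eV

Then, the maximum kinetic energy:
KE_max = E_photon - φ = 2.6510 eV - 1.87 eV = 0.7810 eV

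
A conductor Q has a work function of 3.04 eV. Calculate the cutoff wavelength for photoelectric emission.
407.84 nm

The threshold wavelength is when the photon energy equals the work function:
hc/λ₀ = φ

Solving for λ₀:
λ₀ = hc/φ = (6.626×10⁻³⁴ J·s)(3×10⁸ m/s) / (3.04 eV × 1.602×10⁻¹⁹ J/eV)
λ₀ = 407.84 nm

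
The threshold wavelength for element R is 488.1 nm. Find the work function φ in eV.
2.54 eV

At the threshold wavelength, photon energy equals work function:
φ = hc/λ₀

Calculating:
φ = (6.626×10⁻³⁴ J·s)(3×10⁸ m/s) / (488.1×10⁻⁹ m)
φ = 2.54 eV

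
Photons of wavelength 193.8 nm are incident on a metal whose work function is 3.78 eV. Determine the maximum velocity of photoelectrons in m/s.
9.5956e+05 m/s

First, find the maximum kinetic energy:
E_photon = hc/λ = 6.3975 eV
KE_max = E_photon - φ = 6.3975 - 3.78 = 2.6175 eV

Convert to Joules: KE_max = 2.6175 × 1.602×10⁻¹⁹ J = 4.1938e-19 J

Then use KE = ½mv² to find velocity:
v = √(2·KE/m) = √(2 × 4.1938e-19 J / 9.109e-31 kg)
v = 9.5956e+05 m/s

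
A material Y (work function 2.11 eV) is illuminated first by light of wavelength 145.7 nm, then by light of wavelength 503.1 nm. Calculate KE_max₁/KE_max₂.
18.0572

Using Einstein's equation: KE_max = hc/λ - φ

For λ₁ = 145.7 nm:
E₁ = hc/λ₁ = 8.5096 eV
KE₁ = E₁ - φ = 8.5096 - 2.11 = 6.3996 eV

For λ₂ = 503.1 nm:
E₂ = hc/λ₂ = 2.4644 eV
KE₂ = E₂ - φ = 2.4644 - 2.11 = 0.3544 eV

Ratio: KE₁/KE₂ = 6.3996/0.3544 = 18.0572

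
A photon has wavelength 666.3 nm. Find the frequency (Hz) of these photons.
4.4994e+14 Hz

Using the wave equation: c = fλ

Solving for frequency:
f = c/λ = (3×10⁸ m/s) / (666.3×10⁻⁹ m)
f = 4.4994e+14 Hz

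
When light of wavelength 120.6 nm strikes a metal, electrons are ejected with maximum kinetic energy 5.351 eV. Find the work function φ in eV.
4.93 eV

From Einstein's photoelectric equation: KE_max = hf - φ = hc/λ - φ

Rearranging for φ:
φ = hc/λ - KE_max

Calculate photon energy:
E_photon = hc/λ = 10.2806 eV

Therefore:
φ = 10.2806 - 5.351 = 4.93 eV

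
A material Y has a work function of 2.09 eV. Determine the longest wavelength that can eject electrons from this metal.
593.23 nm

The threshold wavelength is when the photon energy equals the work function:
hc/λ₀ = φ

Solving for λ₀:
λ₀ = hc/φ = (6.626×10⁻³⁴ J·s)(3×10⁸ m/s) / (2.09 eV × 1.602×10⁻¹⁹ J/eV)
λ₀ = 593.23 nm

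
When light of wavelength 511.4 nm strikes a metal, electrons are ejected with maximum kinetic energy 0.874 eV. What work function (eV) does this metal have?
1.55 eV

From Einstein's photoelectric equation: KE_max = hf - φ = hc/λ - φ

Rearranging for φ:
φ = hc/λ - KE_max

Calculate photon energy:
E_photon = hc/λ = 2.4244 eV

Therefore:
φ = 2.4244 - 0.874 = 1.55 eV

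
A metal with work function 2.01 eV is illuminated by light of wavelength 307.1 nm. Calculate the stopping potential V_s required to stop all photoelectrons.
2.0273 V

The stopping potential V_s satisfies: eV_s = KE_max

First, find KE_max using Einstein's equation:
E_photon = hc/λ = 4.0373 eV
KE_max = E_photon - φ = 4.0373 - 2.01 = 2.0273 eV

Since eV_s = KE_max:
V_s = KE_max/e = 2.0273 V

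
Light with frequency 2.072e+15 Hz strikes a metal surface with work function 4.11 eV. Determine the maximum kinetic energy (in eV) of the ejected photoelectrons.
4.4591 eV

Using Einstein's photoelectric equation: KE_max = hf - φ

First, calculate the photon energy:
E_photon = hf = (6.626×10⁻³⁴ J·s)(2.072e+15 Hz)
E_photon = 8.5691 eV

Then, the maximum kinetic energy:
KE_max = E_photon - φ = 8.5691 eV - 4.11 eV = 4.4591 eV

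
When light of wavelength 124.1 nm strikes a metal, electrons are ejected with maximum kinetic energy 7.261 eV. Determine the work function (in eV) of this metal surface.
2.73 eV

From Einstein's photoelectric equation: KE_max = hf - φ = hc/λ - φ

Rearranging for φ:
φ = hc/λ - KE_max

Calculate photon energy:
E_photon = hc/λ = 9.9907 eV

Therefore:
φ = 9.9907 - 7.261 = 2.73 eV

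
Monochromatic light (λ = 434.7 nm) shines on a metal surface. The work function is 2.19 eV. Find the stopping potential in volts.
0.6622 V

The stopping potential V_s satisfies: eV_s = KE_max

First, find KE_max using Einstein's equation:
E_photon = hc/λ = 2.8522 eV
KE_max = E_photon - φ = 2.8522 - 2.19 = 0.6622 eV

Since eV_s = KE_max:
V_s = KE_max/e = 0.6622 V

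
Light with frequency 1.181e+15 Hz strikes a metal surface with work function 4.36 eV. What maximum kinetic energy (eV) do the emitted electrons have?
0.5242 eV

Using Einstein's photoelectric equation: KE_max = hf - φ

First, calculate the photon energy:
E_photon = hf = (6.626×10⁻³⁴ J·s)(1.181e+15 Hz)
E_photon = 4.8842 eV

Then, the maximum kinetic energy:
KE_max = E_photon - φ = 4.8842 eV - 4.36 eV = 0.5242 eV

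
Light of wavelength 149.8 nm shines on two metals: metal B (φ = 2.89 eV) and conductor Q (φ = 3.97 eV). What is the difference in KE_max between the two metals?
1.0800 eV

Using KE_max = hc/λ - φ for each metal:

Photon energy: E = hc/λ = 8.2766 eV

For metal B (φ₁ = 2.89 eV):
KE₁ = E - φ₁ = 8.2766 - 2.89 = 5.3866 eV

For conductor Q (φ₂ = 3.97 eV):
KE₂ = E - φ₂ = 8.2766 - 3.97 = 4.3066 eV

Difference:
ΔKE = KE₁ - KE₂ = 5.3866 - 4.3066 = 1.0800 eV

Note: The difference equals the difference in work functions: 3.97 - 2.89 = 1.08 eV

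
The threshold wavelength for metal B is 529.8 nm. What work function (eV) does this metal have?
2.34 eV

At the threshold wavelength, photon energy equals work function:
φ = hc/λ₀

Calculating:
φ = (6.626×10⁻³⁴ J·s)(3×10⁸ m/s) / (529.8×10⁻⁹ m)
φ = 2.34 eV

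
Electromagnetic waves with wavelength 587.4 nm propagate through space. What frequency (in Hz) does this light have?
5.1037e+14 Hz

Using the wave equation: c = fλ

Solving for frequency:
f = c/λ = (3×10⁸ m/s) / (587.4×10⁻⁹ m)
f = 5.1037e+14 Hz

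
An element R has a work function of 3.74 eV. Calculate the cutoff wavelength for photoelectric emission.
331.51 nm

The threshold wavelength is when the photon energy equals the work function:
hc/λ₀ = φ

Solving for λ₀:
λ₀ = hc/φ = (6.626×10⁻³⁴ J·s)(3×10⁸ m/s) / (3.74 eV × 1.602×10⁻¹⁹ J/eV)
λ₀ = 331.51 nm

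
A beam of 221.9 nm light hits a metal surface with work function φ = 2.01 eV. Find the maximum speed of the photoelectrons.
1.1218e+06 m/s

First, find the maximum kinetic energy:
E_photon = hc/λ = 5.5874 eV
KE_max = E_photon - φ = 5.5874 - 2.01 = 3.5774 eV

Convert to Joules: KE_max = 3.5774 × 1.602×10⁻¹⁹ J = 5.7316e-19 J

Then use KE = ½mv² to find velocity:
v = √(2·KE/m) = √(2 × 5.7316e-19 J / 9.109e-31 kg)
v = 1.1218e+06 m/s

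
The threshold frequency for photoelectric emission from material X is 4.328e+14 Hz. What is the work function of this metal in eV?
1.79 eV

At the threshold frequency, photon energy equals work function:
φ = hf₀

Calculating:
φ = (6.626×10⁻³⁴ J·s)(4.328e+14 Hz)
φ = 1.79 eV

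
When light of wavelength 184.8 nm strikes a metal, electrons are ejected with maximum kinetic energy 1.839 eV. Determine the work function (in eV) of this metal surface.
4.87 eV

From Einstein's photoelectric equation: KE_max = hf - φ = hc/λ - φ

Rearranging for φ:
φ = hc/λ - KE_max

Calculate photon energy:
E_photon = hc/λ = 6.7091 eV

Therefore:
φ = 6.7091 - 1.839 = 4.87 eV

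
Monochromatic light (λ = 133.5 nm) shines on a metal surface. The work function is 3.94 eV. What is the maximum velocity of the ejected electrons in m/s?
1.3715e+06 m/s

First, find the maximum kinetic energy:
E_photon = hc/λ = 9.2872 eV
KE_max = E_photon - φ = 9.2872 - 3.94 = 5.3472 eV

Convert to Joules: KE_max = 5.3472 × 1.602×10⁻¹⁹ J = 8.5672e-19 J

Then use KE = ½mv² to find velocity:
v = √(2·KE/m) = √(2 × 8.5672e-19 J / 9.109e-31 kg)
v = 1.3715e+06 m/s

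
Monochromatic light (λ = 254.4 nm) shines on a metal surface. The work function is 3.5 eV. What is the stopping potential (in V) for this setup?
1.3736 V

The stopping potential V_s satisfies: eV_s = KE_max

First, find KE_max using Einstein's equation:
E_photon = hc/λ = 4.8736 eV
KE_max = E_photon - φ = 4.8736 - 3.5 = 1.3736 eV

Since eV_s = KE_max:
V_s = KE_max/e = 1.3736 V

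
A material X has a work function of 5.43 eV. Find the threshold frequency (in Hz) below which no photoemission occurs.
1.3130e+15 Hz

The threshold frequency is when the photon energy equals the work function:
hf₀ = φ

Solving for f₀:
f₀ = φ/h = (5.43 eV × 1.602×10⁻¹⁹ J/eV) / (6.626×10⁻³⁴ J·s)
f₀ = 1.3130e+15 Hz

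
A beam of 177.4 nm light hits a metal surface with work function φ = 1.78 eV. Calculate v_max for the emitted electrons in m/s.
1.3536e+06 m/s

First, find the maximum kinetic energy:
E_photon = hc/λ = 6.9890 eV
KE_max = E_photon - φ = 6.9890 - 1.78 = 5.2090 eV

Convert to Joules: KE_max = 5.2090 × 1.602×10⁻¹⁹ J = 8.3457e-19 J

Then use KE = ½mv² to find velocity:
v = √(2·KE/m) = √(2 × 8.3457e-19 J / 9.109e-31 kg)
v = 1.3536e+06 m/s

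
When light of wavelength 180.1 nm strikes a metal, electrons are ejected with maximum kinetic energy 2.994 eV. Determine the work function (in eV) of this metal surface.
3.89 eV

From Einstein's photoelectric equation: KE_max = hf - φ = hc/λ - φ

Rearranging for φ:
φ = hc/λ - KE_max

Calculate photon energy:
E_photon = hc/λ = 6.8842 eV

Therefore:
φ = 6.8842 - 2.994 = 3.89 eV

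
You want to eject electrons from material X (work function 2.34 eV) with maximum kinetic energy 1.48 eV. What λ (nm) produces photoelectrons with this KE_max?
324.57 nm

From Einstein's equation: KE_max = hc/λ - φ

Rearranging for λ:
hc/λ = KE_max + φ
λ = hc/(KE_max + φ)

Required photon energy:
E_photon = KE_max + φ = 1.48 + 2.34 = 3.82 eV

Required wavelength:
λ = hc/E_photon = (6.626×10⁻³⁴)(3×10⁸) / (3.82 × 1.602×10⁻¹⁹)
λ = 324.57 nm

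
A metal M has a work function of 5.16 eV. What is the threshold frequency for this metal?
1.2477e+15 Hz

The threshold frequency is when the photon energy equals the work function:
hf₀ = φ

Solving for f₀:
f₀ = φ/h = (5.16 eV × 1.602×10⁻¹⁹ J/eV) / (6.626×10⁻³⁴ J·s)
f₀ = 1.2477e+15 Hz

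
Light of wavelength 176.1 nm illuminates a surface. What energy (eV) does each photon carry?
7.0406 eV

Using E = hf = hc/λ:

E = hc/λ = (6.626×10⁻³⁴ J·s)(3×10⁸ m/s) / (176.1×10⁻⁹ m)
E = 7.0406 eV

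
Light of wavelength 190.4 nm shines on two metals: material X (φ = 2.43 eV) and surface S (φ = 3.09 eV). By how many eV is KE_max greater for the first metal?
0.6600 eV

Using KE_max = hc/λ - φ for each metal:

Photon energy: E = hc/λ = 6.5118 eV

For material X (φ₁ = 2.43 eV):
KE₁ = E - φ₁ = 6.5118 - 2.43 = 4.0818 eV

For surface S (φ₂ = 3.09 eV):
KE₂ = E - φ₂ = 6.5118 - 3.09 = 3.4218 eV

Difference:
ΔKE = KE₁ - KE₂ = 4.0818 - 3.4218 = 0.6600 eV

Note: The difference equals the difference in work functions: 3.09 - 2.43 = 0.66 eV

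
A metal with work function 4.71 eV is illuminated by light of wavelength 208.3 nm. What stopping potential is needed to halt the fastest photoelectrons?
1.2422 V

The stopping potential V_s satisfies: eV_s = KE_max

First, find KE_max using Einstein's equation:
E_photon = hc/λ = 5.9522 eV
KE_max = E_photon - φ = 5.9522 - 4.71 = 1.2422 eV

Since eV_s = KE_max:
V_s = KE_max/e = 1.2422 V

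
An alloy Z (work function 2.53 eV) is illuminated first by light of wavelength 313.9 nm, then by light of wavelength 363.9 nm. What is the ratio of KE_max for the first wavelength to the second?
1.6188

Using Einstein's equation: KE_max = hc/λ - φ

For λ₁ = 313.9 nm:
E₁ = hc/λ₁ = 3.9498 eV
KE₁ = E₁ - φ = 3.9498 - 2.53 = 1.4198 eV

For λ₂ = 363.9 nm:
E₂ = hc/λ₂ = 3.4071 eV
KE₂ = E₂ - φ = 3.4071 - 2.53 = 0.8771 eV

Ratio: KE₁/KE₂ = 1.4198/0.8771 = 1.6188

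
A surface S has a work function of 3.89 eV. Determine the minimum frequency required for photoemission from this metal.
9.4060e+14 Hz

The threshold frequency is when the photon energy equals the work function:
hf₀ = φ

Solving for f₀:
f₀ = φ/h = (3.89 eV × 1.602×10⁻¹⁹ J/eV) / (6.626×10⁻³⁴ J·s)
f₀ = 9.4060e+14 Hz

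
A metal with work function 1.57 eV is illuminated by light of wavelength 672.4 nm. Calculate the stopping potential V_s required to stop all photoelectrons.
0.2739 V

The stopping potential V_s satisfies: eV_s = KE_max

First, find KE_max using Einstein's equation:
E_photon = hc/λ = 1.8439 eV
KE_max = E_photon - φ = 1.8439 - 1.57 = 0.2739 eV

Since eV_s = KE_max:
V_s = KE_max/e = 0.2739 V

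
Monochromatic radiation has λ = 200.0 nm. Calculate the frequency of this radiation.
1.4990e+15 Hz

Using the wave equation: c = fλ

Solving for frequency:
f = c/λ = (3×10⁸ m/s) / (200.0×10⁻⁹ m)
f = 1.4990e+15 Hz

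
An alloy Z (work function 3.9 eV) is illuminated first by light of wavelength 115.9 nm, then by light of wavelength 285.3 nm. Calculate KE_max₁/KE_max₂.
15.2497

Using Einstein's equation: KE_max = hc/λ - φ

For λ₁ = 115.9 nm:
E₁ = hc/λ₁ = 10.6975 eV
KE₁ = E₁ - φ = 10.6975 - 3.9 = 6.7975 eV

For λ₂ = 285.3 nm:
E₂ = hc/λ₂ = 4.3457 eV
KE₂ = E₂ - φ = 4.3457 - 3.9 = 0.4457 eV

Ratio: KE₁/KE₂ = 6.7975/0.4457 = 15.2497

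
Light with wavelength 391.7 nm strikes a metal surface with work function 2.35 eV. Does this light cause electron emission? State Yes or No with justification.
Yes

For photoemission, the photon energy must exceed the work function.

Photon energy: E = hc/λ = 3.1653 eV
Work function: φ = 2.35 eV

Since E_photon (3.1653 eV) > φ (2.35 eV), photoemission WILL occur.
The threshold wavelength is λ₀ = hc/φ = 527.6 nm.
Since 391.7 nm < 527.6 nm, the light has sufficient energy.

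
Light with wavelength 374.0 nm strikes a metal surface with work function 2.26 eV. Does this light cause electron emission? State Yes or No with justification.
Yes

For photoemission, the photon energy must exceed the work function.

Photon energy: E = hc/λ = 3.3151 eV
Work function: φ = 2.26 eV

Since E_photon (3.3151 eV) > φ (2.26 eV), photoemission WILL occur.
The threshold wavelength is λ₀ = hc/φ = 548.6 nm.
Since 374.0 nm < 548.6 nm, the light has sufficient energy.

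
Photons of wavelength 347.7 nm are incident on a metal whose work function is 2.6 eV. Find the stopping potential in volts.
0.9658 V

The stopping potential V_s satisfies: eV_s = KE_max

First, find KE_max using Einstein's equation:
E_photon = hc/λ = 3.5658 eV
KE_max = E_photon - φ = 3.5658 - 2.6 = 0.9658 eV

Since eV_s = KE_max:
V_s = KE_max/e = 0.9658 V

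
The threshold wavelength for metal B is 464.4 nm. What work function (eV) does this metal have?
2.67 eV

At the threshold wavelength, photon energy equals work function:
φ = hc/λ₀

Calculating:
φ = (6.626×10⁻³⁴ J·s)(3×10⁸ m/s) / (464.4×10⁻⁹ m)
φ = 2.67 eV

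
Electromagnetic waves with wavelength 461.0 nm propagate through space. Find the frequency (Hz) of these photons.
6.5031e+14 Hz

Using the wave equation: c = fλ

Solving for frequency:
f = c/λ = (3×10⁸ m/s) / (461.0×10⁻⁹ m)
f = 6.5031e+14 Hz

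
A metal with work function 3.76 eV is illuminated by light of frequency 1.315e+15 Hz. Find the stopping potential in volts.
1.6784 V

The stopping potential V_s satisfies: eV_s = KE_max

First, find KE_max using Einstein's equation:
E_photon = hf = (6.626×10⁻³⁴ J·s)(1.315e+15 Hz) = 5.4384 eV
KE_max = E_photon - φ = 5.4384 - 3.76 = 1.6784 eV

Since eV_s = KE_max:
V_s = KE_max/e = 1.6784 V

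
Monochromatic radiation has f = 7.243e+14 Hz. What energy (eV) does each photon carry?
2.9955 eV

Using E = hf:

E = hf = (6.626×10⁻³⁴ J·s)(7.243e+14 Hz)
E = 2.9955 eV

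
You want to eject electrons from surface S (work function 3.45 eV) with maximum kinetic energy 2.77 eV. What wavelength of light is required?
199.33 nm

From Einstein's equation: KE_max = hc/λ - φ

Rearranging for λ:
hc/λ = KE_max + φ
λ = hc/(KE_max + φ)

Required photon energy:
E_photon = KE_max + φ = 2.77 + 3.45 = 6.22 eV

Required wavelength:
λ = hc/E_photon = (6.626×10⁻³⁴)(3×10⁸) / (6.22 × 1.602×10⁻¹⁹)
λ = 199.33 nm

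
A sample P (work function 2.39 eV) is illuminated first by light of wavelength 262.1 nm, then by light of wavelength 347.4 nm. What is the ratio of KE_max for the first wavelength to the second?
1.9852

Using Einstein's equation: KE_max = hc/λ - φ

For λ₁ = 262.1 nm:
E₁ = hc/λ₁ = 4.7304 eV
KE₁ = E₁ - φ = 4.7304 - 2.39 = 2.3404 eV

For λ₂ = 347.4 nm:
E₂ = hc/λ₂ = 3.5689 eV
KE₂ = E₂ - φ = 3.5689 - 2.39 = 1.1789 eV

Ratio: KE₁/KE₂ = 2.3404/1.1789 = 1.9852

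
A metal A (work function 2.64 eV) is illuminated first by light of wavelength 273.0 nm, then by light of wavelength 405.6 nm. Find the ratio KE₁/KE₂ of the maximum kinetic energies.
4.5621

Using Einstein's equation: KE_max = hc/λ - φ

For λ₁ = 273.0 nm:
E₁ = hc/λ₁ = 4.5415 eV
KE₁ = E₁ - φ = 4.5415 - 2.64 = 1.9015 eV

For λ₂ = 405.6 nm:
E₂ = hc/λ₂ = 3.0568 eV
KE₂ = E₂ - φ = 3.0568 - 2.64 = 0.4168 eV

Ratio: KE₁/KE₂ = 1.9015/0.4168 = 4.5621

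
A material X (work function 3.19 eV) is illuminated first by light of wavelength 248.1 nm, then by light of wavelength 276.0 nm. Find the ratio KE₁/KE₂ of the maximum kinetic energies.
1.3879

Using Einstein's equation: KE_max = hc/λ - φ

For λ₁ = 248.1 nm:
E₁ = hc/λ₁ = 4.9973 eV
KE₁ = E₁ - φ = 4.9973 - 3.19 = 1.8073 eV

For λ₂ = 276.0 nm:
E₂ = hc/λ₂ = 4.4922 eV
KE₂ = E₂ - φ = 4.4922 - 3.19 = 1.3022 eV

Ratio: KE₁/KE₂ = 1.8073/1.3022 = 1.3879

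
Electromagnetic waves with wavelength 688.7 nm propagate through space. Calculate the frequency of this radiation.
4.3530e+14 Hz

Using the wave equation: c = fλ

Solving for frequency:
f = c/λ = (3×10⁸ m/s) / (688.7×10⁻⁹ m)
f = 4.3530e+14 Hz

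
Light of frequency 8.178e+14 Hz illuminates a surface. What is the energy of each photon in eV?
3.3821 eV

Using E = hf:

E = hf = (6.626×10⁻³⁴ J·s)(8.178e+14 Hz)
E = 3.3821 eV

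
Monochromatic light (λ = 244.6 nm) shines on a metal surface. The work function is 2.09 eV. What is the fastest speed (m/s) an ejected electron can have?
1.0236e+06 m/s

First, find the maximum kinetic energy:
E_photon = hc/λ = 5.0689 eV
KE_max = E_photon - φ = 5.0689 - 2.09 = 2.9789 eV

Convert to Joules: KE_max = 2.9789 × 1.602×10⁻¹⁹ J = 4.7727e-19 J

Then use KE = ½mv² to find velocity:
v = √(2·KE/m) = √(2 × 4.7727e-19 J / 9.109e-31 kg)
v = 1.0236e+06 m/s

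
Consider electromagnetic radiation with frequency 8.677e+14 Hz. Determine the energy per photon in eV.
3.5885 eV

Using E = hf:

E = hf = (6.626×10⁻³⁴ J·s)(8.677e+14 Hz)
E = 3.5885 eV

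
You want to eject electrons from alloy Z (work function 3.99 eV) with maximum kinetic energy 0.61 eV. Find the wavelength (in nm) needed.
269.53 nm

From Einstein's equation: KE_max = hc/λ - φ

Rearranging for λ:
hc/λ = KE_max + φ
λ = hc/(KE_max + φ)

Required photon energy:
E_photon = KE_max + φ = 0.61 + 3.99 = 4.60 eV

Required wavelength:
λ = hc/E_photon = (6.626×10⁻³⁴)(3×10⁸) / (4.60 × 1.602×10⁻¹⁹)
λ = 269.53 nm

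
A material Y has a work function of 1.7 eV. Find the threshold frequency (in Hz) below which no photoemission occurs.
4.1106e+14 Hz

The threshold frequency is when the photon energy equals the work function:
hf₀ = φ

Solving for f₀:
f₀ = φ/h = (1.7 eV × 1.602×10⁻¹⁹ J/eV) / (6.626×10⁻³⁴ J·s)
f₀ = 4.1106e+14 Hz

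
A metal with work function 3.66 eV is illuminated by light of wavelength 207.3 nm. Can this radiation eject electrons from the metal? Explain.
Yes

For photoemission, the photon energy must exceed the work function.

Photon energy: E = hc/λ = 5.9809 eV
Work function: φ = 3.66 eV

Since E_photon (5.9809 eV) > φ (3.66 eV), photoemission WILL occur.
The threshold wavelength is λ₀ = hc/φ = 338.8 nm.
Since 207.3 nm < 338.8 nm, the light has sufficient energy.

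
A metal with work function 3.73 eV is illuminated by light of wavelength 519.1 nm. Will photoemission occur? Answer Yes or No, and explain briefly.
No

For photoemission, the photon energy must exceed the work function.

Photon energy: E = hc/λ = 2.3884 eV
Work function: φ = 3.73 eV

Since E_photon (2.3884 eV) < φ (3.73 eV), photoemission will NOT occur.
The threshold wavelength is λ₀ = hc/φ = 332.4 nm.
Since 519.1 nm > 332.4 nm, the photons lack sufficient energy.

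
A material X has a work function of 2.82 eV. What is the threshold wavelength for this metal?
439.66 nm

The threshold wavelength is when the photon energy equals the work function:
hc/λ₀ = φ

Solving for λ₀:
λ₀ = hc/φ = (6.626×10⁻³⁴ J·s)(3×10⁸ m/s) / (2.82 eV × 1.602×10⁻¹⁹ J/eV)
λ₀ = 439.66 nm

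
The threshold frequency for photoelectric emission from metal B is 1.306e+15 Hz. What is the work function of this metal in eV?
5.40 eV

At the threshold frequency, photon energy equals work function:
φ = hf₀

Calculating:
φ = (6.626×10⁻³⁴ J·s)(1.306e+15 Hz)
φ = 5.40 eV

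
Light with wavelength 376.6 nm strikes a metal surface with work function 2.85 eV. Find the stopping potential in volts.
0.4422 V

The stopping potential V_s satisfies: eV_s = KE_max

First, find KE_max using Einstein's equation:
E_photon = hc/λ = 3.2922 eV
KE_max = E_photon - φ = 3.2922 - 2.85 = 0.4422 eV

Since eV_s = KE_max:
V_s = KE_max/e = 0.4422 V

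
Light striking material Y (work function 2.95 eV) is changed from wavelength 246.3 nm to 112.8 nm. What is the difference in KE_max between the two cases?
5.9576 eV

Using Einstein's equation: KE_max = hc/λ - φ

For λ₁ = 246.3 nm:
KE₁ = hc/λ₁ - φ = 5.0339 - 2.95 = 2.0839 eV

For λ₂ = 112.8 nm:
KE₂ = hc/λ₂ - φ = 10.9915 - 2.95 = 8.0415 eV

Change in KE:
ΔKE = KE₂ - KE₁ = 8.0415 - 2.0839 = 5.9576 eV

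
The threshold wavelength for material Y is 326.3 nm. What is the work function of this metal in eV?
3.80 eV

At the threshold wavelength, photon energy equals work function:
φ = hc/λ₀

Calculating:
φ = (6.626×10⁻³⁴ J·s)(3×10⁸ m/s) / (326.3×10⁻⁹ m)
φ = 3.80 eV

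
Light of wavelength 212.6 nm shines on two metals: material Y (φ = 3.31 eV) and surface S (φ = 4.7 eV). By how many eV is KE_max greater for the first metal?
1.3900 eV

Using KE_max = hc/λ - φ for each metal:

Photon energy: E = hc/λ = 5.8318 eV

For material Y (φ₁ = 3.31 eV):
KE₁ = E - φ₁ = 5.8318 - 3.31 = 2.5218 eV

For surface S (φ₂ = 4.7 eV):
KE₂ = E - φ₂ = 5.8318 - 4.7 = 1.1318 eV

Difference:
ΔKE = KE₁ - KE₂ = 2.5218 - 1.1318 = 1.3900 eV

Note: The difference equals the difference in work functions: 4.7 - 3.31 = 1.39 eV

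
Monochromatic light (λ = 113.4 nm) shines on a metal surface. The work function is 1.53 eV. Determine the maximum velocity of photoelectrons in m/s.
1.8187e+06 m/s

First, find the maximum kinetic energy:
E_photon = hc/λ = 10.9334 eV
KE_max = E_photon - φ = 10.9334 - 1.53 = 9.4034 eV

Convert to Joules: KE_max = 9.4034 × 1.602×10⁻¹⁹ J = 1.5066e-18 J

Then use KE = ½mv² to find velocity:
v = √(2·KE/m) = √(2 × 1.5066e-18 J / 9.109e-31 kg)
v = 1.8187e+06 m/s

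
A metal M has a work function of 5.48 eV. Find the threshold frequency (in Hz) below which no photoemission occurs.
1.3251e+15 Hz

The threshold frequency is when the photon energy equals the work function:
hf₀ = φ

Solving for f₀:
f₀ = φ/h = (5.48 eV × 1.602×10⁻¹⁹ J/eV) / (6.626×10⁻³⁴ J·s)
f₀ = 1.3251e+15 Hz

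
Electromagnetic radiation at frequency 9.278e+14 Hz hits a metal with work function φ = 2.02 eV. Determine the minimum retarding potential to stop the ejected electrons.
1.8171 V

The stopping potential V_s satisfies: eV_s = KE_max

First, find KE_max using Einstein's equation:
E_photon = hf = (6.626×10⁻³⁴ J·s)(9.278e+14 Hz) = 3.8371 eV
KE_max = E_photon - φ = 3.8371 - 2.02 = 1.8171 eV

Since eV_s = KE_max:
V_s = KE_max/e = 1.8171 V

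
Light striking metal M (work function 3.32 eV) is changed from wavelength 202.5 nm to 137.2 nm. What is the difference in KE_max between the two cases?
2.9141 eV

Using Einstein's equation: KE_max = hc/λ - φ

For λ₁ = 202.5 nm:
KE₁ = hc/λ₁ - φ = 6.1227 - 3.32 = 2.8027 eV

For λ₂ = 137.2 nm:
KE₂ = hc/λ₂ - φ = 9.0367 - 3.32 = 5.7167 eV

Change in KE:
ΔKE = KE₂ - KE₁ = 5.7167 - 2.8027 = 2.9141 eV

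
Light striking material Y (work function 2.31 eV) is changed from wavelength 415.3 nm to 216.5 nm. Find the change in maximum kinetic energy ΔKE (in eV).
2.7413 eV

Using Einstein's equation: KE_max = hc/λ - φ

For λ₁ = 415.3 nm:
KE₁ = hc/λ₁ - φ = 2.9854 - 2.31 = 0.6754 eV

For λ₂ = 216.5 nm:
KE₂ = hc/λ₂ - φ = 5.7268 - 2.31 = 3.4168 eV

Change in KE:
ΔKE = KE₂ - KE₁ = 3.4168 - 0.6754 = 2.7413 eV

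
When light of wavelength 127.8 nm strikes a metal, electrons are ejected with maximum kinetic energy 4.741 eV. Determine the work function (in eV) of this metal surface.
4.96 eV

From Einstein's photoelectric equation: KE_max = hf - φ = hc/λ - φ

Rearranging for φ:
φ = hc/λ - KE_max

Calculate photon energy:
E_photon = hc/λ = 9.7014 eV

Therefore:
φ = 9.7014 - 4.741 = 4.96 eV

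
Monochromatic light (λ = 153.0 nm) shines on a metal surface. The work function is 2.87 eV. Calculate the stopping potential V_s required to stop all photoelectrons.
5.2335 V

The stopping potential V_s satisfies: eV_s = KE_max

First, find KE_max using Einstein's equation:
E_photon = hc/λ = 8.1035 eV
KE_max = E_photon - φ = 8.1035 - 2.87 = 5.2335 eV

Since eV_s = KE_max:
V_s = KE_max/e = 5.2335 V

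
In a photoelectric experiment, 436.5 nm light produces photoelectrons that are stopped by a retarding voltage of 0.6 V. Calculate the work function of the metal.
2.24 eV

The stopping potential gives the maximum kinetic energy: KE_max = eV_s = 0.6 eV

From Einstein's photoelectric equation: KE_max = hc/λ - φ
Rearranging: φ = hc/λ - KE_max

Calculate photon energy:
E_photon = hc/λ = (6.626×10⁻³⁴ J·s)(3×10⁸ m/s) / (436.5×10⁻⁹ m) = 2.8404 eV

Therefore:
φ = 2.8404 - 0.6 = 2.24 eV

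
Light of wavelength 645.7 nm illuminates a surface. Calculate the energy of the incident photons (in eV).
1.9202 eV

Using E = hf = hc/λ:

E = hc/λ = (6.626×10⁻³⁴ J·s)(3×10⁸ m/s) / (645.7×10⁻⁹ m)
E = 1.9202 eV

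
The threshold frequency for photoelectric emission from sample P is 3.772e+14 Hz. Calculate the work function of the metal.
1.56 eV

At the threshold frequency, photon energy equals work function:
φ = hf₀

Calculating:
φ = (6.626×10⁻³⁴ J·s)(3.772e+14 Hz)
φ = 1.56 eV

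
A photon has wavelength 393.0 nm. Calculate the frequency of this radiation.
7.6283e+14 Hz

Using the wave equation: c = fλ

Solving for frequency:
f = c/λ = (3×10⁸ m/s) / (393.0×10⁻⁹ m)
f = 7.6283e+14 Hz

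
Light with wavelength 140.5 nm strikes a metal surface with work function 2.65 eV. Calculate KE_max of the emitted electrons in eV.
6.1745 eV

Using Einstein's photoelectric equation: KE_max = hf - φ = hc/λ - φ

First, calculate the photon energy:
E_photon = hc/λ = (6.626×10⁻³⁴ J·s)(3×10⁸ m/s) / (140.5×10⁻⁹ m)
E_photon = 8.8245 eV

Then, the maximum kinetic energy:
KE_max = E_photon - φ = 8.8245 eV - 2.65 eV = 6.1745 eV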